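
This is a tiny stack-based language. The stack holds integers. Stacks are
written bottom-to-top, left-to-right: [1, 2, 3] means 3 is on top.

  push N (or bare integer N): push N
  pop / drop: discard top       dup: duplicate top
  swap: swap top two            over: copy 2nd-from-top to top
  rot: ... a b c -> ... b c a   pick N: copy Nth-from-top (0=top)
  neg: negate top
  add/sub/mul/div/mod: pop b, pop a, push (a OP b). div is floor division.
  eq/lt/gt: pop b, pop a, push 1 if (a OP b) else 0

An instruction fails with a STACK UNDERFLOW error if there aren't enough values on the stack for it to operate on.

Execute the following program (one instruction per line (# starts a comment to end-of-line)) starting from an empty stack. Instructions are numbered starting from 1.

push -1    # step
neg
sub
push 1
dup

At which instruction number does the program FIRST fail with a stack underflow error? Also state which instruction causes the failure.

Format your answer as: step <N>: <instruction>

Answer: step 3: sub

Derivation:
Step 1 ('push -1'): stack = [-1], depth = 1
Step 2 ('neg'): stack = [1], depth = 1
Step 3 ('sub'): needs 2 value(s) but depth is 1 — STACK UNDERFLOW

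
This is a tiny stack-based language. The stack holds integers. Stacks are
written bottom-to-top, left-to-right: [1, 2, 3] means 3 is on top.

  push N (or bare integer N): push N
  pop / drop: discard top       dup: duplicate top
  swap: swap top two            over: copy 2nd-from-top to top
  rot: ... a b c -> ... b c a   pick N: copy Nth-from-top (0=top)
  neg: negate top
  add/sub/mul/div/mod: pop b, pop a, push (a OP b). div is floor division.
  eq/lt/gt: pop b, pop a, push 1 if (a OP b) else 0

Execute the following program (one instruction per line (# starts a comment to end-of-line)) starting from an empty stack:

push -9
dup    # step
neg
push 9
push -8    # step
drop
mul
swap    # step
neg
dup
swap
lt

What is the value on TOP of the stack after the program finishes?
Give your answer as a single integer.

Answer: 0

Derivation:
After 'push -9': [-9]
After 'dup': [-9, -9]
After 'neg': [-9, 9]
After 'push 9': [-9, 9, 9]
After 'push -8': [-9, 9, 9, -8]
After 'drop': [-9, 9, 9]
After 'mul': [-9, 81]
After 'swap': [81, -9]
After 'neg': [81, 9]
After 'dup': [81, 9, 9]
After 'swap': [81, 9, 9]
After 'lt': [81, 0]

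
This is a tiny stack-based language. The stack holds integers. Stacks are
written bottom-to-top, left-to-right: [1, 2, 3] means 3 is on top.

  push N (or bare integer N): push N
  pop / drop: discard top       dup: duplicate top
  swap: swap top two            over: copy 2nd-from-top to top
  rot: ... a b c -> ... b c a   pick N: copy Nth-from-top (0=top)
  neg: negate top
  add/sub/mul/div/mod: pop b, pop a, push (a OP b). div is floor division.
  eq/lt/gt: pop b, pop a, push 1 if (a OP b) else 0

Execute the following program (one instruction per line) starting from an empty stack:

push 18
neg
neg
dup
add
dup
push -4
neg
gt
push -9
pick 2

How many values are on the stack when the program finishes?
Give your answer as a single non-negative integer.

Answer: 4

Derivation:
After 'push 18': stack = [18] (depth 1)
After 'neg': stack = [-18] (depth 1)
After 'neg': stack = [18] (depth 1)
After 'dup': stack = [18, 18] (depth 2)
After 'add': stack = [36] (depth 1)
After 'dup': stack = [36, 36] (depth 2)
After 'push -4': stack = [36, 36, -4] (depth 3)
After 'neg': stack = [36, 36, 4] (depth 3)
After 'gt': stack = [36, 1] (depth 2)
After 'push -9': stack = [36, 1, -9] (depth 3)
After 'pick 2': stack = [36, 1, -9, 36] (depth 4)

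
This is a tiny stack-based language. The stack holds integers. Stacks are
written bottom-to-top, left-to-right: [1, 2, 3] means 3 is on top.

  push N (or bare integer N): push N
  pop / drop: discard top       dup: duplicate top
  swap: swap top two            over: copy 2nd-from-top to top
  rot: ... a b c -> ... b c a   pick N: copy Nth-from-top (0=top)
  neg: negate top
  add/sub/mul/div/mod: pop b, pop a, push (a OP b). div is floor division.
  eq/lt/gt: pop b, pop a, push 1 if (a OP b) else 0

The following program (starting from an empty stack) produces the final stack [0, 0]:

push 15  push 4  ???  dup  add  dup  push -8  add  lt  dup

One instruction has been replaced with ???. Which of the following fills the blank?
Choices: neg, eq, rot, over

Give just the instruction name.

Stack before ???: [15, 4]
Stack after ???:  [0]
Checking each choice:
  neg: produces [15, 0, 0]
  eq: MATCH
  rot: stack underflow (need 3, have 2)
  over: produces [15, 4, 0, 0]


Answer: eq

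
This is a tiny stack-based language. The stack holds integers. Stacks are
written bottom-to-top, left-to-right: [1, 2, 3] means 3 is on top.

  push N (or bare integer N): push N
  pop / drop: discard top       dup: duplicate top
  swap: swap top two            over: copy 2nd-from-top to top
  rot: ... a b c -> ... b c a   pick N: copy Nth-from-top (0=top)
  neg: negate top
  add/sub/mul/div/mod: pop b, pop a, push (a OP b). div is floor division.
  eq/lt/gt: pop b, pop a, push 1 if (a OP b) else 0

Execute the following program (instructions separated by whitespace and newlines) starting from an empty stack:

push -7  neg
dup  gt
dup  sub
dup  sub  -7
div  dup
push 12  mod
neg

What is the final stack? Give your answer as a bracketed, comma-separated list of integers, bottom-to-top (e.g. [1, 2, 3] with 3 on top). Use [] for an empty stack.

After 'push -7': [-7]
After 'neg': [7]
After 'dup': [7, 7]
After 'gt': [0]
After 'dup': [0, 0]
After 'sub': [0]
After 'dup': [0, 0]
After 'sub': [0]
After 'push -7': [0, -7]
After 'div': [0]
After 'dup': [0, 0]
After 'push 12': [0, 0, 12]
After 'mod': [0, 0]
After 'neg': [0, 0]

Answer: [0, 0]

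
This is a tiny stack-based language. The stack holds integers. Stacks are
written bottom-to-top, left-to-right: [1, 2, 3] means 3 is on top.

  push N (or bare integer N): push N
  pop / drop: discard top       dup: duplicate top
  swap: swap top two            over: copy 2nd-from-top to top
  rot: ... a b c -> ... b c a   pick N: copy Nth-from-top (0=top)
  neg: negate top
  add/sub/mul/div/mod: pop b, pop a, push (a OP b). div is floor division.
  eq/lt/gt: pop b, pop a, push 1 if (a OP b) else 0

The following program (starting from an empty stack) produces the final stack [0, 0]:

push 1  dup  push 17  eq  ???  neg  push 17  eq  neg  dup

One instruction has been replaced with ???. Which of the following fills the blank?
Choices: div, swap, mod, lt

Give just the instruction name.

Stack before ???: [1, 0]
Stack after ???:  [0]
Checking each choice:
  div: division by zero
  swap: produces [0, 0, 0]
  mod: modulo by zero
  lt: MATCH


Answer: lt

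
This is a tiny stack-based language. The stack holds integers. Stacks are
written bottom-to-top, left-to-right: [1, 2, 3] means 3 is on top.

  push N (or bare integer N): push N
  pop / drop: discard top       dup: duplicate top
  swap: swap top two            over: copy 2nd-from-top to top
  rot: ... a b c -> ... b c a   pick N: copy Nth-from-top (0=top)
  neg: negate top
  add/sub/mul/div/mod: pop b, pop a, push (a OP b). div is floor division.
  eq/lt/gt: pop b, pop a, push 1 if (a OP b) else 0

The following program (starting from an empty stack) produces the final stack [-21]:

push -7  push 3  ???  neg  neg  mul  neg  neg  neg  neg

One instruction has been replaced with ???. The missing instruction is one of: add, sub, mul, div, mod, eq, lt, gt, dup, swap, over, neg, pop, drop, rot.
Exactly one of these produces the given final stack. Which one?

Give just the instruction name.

Stack before ???: [-7, 3]
Stack after ???:  [3, -7]
The instruction that transforms [-7, 3] -> [3, -7] is: swap

Answer: swap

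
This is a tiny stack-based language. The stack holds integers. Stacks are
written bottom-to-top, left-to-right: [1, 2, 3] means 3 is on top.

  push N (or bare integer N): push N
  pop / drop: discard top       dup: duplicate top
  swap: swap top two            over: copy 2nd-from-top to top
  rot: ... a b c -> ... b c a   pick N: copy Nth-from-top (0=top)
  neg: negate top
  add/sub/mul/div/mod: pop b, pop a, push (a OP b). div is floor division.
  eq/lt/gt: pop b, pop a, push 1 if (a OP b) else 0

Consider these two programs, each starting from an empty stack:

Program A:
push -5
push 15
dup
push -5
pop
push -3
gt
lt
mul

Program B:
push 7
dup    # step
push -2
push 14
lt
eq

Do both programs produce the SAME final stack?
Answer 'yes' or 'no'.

Program A trace:
  After 'push -5': [-5]
  After 'push 15': [-5, 15]
  After 'dup': [-5, 15, 15]
  After 'push -5': [-5, 15, 15, -5]
  After 'pop': [-5, 15, 15]
  After 'push -3': [-5, 15, 15, -3]
  After 'gt': [-5, 15, 1]
  After 'lt': [-5, 0]
  After 'mul': [0]
Program A final stack: [0]

Program B trace:
  After 'push 7': [7]
  After 'dup': [7, 7]
  After 'push -2': [7, 7, -2]
  After 'push 14': [7, 7, -2, 14]
  After 'lt': [7, 7, 1]
  After 'eq': [7, 0]
Program B final stack: [7, 0]
Same: no

Answer: no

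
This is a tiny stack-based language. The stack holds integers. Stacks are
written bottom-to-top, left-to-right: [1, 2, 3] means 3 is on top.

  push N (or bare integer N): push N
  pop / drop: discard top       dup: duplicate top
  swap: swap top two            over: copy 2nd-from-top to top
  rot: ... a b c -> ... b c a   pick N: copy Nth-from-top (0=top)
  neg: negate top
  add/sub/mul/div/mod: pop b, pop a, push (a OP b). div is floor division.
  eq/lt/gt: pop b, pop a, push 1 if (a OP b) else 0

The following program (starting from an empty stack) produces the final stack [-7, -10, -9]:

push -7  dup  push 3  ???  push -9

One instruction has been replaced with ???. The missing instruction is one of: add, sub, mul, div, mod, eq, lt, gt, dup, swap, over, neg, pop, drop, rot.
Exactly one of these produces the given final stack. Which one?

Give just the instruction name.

Answer: sub

Derivation:
Stack before ???: [-7, -7, 3]
Stack after ???:  [-7, -10]
The instruction that transforms [-7, -7, 3] -> [-7, -10] is: sub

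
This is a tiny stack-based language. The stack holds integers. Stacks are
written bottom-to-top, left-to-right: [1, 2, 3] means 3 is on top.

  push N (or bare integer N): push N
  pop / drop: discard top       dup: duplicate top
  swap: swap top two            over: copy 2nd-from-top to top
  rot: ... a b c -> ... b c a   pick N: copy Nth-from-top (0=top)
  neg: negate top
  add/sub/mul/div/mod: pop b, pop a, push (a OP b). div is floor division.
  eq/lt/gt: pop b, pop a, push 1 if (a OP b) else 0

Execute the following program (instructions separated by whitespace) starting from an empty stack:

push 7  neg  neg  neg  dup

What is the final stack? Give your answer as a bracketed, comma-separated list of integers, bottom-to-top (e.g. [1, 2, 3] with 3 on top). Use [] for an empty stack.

After 'push 7': [7]
After 'neg': [-7]
After 'neg': [7]
After 'neg': [-7]
After 'dup': [-7, -7]

Answer: [-7, -7]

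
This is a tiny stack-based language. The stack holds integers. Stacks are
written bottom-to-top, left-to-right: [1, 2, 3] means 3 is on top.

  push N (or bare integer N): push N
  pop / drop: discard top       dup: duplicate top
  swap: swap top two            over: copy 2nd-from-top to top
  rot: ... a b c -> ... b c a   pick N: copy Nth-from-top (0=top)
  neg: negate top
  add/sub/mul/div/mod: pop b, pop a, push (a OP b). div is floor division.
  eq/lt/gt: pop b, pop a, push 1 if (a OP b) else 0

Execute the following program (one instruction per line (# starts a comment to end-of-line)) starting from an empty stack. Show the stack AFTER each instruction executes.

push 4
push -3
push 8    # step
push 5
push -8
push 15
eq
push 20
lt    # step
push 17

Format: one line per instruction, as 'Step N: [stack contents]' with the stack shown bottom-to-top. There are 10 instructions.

Step 1: [4]
Step 2: [4, -3]
Step 3: [4, -3, 8]
Step 4: [4, -3, 8, 5]
Step 5: [4, -3, 8, 5, -8]
Step 6: [4, -3, 8, 5, -8, 15]
Step 7: [4, -3, 8, 5, 0]
Step 8: [4, -3, 8, 5, 0, 20]
Step 9: [4, -3, 8, 5, 1]
Step 10: [4, -3, 8, 5, 1, 17]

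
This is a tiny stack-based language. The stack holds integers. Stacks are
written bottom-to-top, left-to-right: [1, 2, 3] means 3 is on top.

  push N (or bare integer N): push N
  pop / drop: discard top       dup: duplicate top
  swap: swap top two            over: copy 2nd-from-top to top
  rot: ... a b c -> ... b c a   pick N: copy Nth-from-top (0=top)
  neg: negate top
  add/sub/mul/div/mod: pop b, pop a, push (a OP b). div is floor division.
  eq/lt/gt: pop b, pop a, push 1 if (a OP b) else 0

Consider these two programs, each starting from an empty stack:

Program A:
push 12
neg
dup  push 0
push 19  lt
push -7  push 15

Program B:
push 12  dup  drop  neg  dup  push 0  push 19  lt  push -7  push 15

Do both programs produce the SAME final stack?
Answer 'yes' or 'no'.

Answer: yes

Derivation:
Program A trace:
  After 'push 12': [12]
  After 'neg': [-12]
  After 'dup': [-12, -12]
  After 'push 0': [-12, -12, 0]
  After 'push 19': [-12, -12, 0, 19]
  After 'lt': [-12, -12, 1]
  After 'push -7': [-12, -12, 1, -7]
  After 'push 15': [-12, -12, 1, -7, 15]
Program A final stack: [-12, -12, 1, -7, 15]

Program B trace:
  After 'push 12': [12]
  After 'dup': [12, 12]
  After 'drop': [12]
  After 'neg': [-12]
  After 'dup': [-12, -12]
  After 'push 0': [-12, -12, 0]
  After 'push 19': [-12, -12, 0, 19]
  After 'lt': [-12, -12, 1]
  After 'push -7': [-12, -12, 1, -7]
  After 'push 15': [-12, -12, 1, -7, 15]
Program B final stack: [-12, -12, 1, -7, 15]
Same: yes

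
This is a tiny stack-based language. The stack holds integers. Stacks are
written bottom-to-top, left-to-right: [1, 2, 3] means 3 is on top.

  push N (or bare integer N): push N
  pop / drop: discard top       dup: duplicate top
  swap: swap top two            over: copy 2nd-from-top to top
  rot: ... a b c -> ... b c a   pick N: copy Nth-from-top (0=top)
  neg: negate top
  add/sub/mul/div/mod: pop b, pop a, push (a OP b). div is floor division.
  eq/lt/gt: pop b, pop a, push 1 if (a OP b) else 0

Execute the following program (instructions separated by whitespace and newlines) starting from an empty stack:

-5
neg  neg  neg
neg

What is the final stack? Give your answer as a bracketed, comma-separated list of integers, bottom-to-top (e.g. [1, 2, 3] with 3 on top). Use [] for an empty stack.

Answer: [-5]

Derivation:
After 'push -5': [-5]
After 'neg': [5]
After 'neg': [-5]
After 'neg': [5]
After 'neg': [-5]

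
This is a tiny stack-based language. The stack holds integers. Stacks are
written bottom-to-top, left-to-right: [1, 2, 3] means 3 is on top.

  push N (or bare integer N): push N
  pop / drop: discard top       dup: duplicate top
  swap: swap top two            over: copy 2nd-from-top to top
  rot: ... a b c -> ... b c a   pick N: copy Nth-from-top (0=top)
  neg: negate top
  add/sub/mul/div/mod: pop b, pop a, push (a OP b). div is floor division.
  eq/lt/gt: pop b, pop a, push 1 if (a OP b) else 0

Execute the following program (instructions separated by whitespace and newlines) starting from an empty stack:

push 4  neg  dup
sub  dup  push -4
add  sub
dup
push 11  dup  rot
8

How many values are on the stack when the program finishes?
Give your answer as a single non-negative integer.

Answer: 5

Derivation:
After 'push 4': stack = [4] (depth 1)
After 'neg': stack = [-4] (depth 1)
After 'dup': stack = [-4, -4] (depth 2)
After 'sub': stack = [0] (depth 1)
After 'dup': stack = [0, 0] (depth 2)
After 'push -4': stack = [0, 0, -4] (depth 3)
After 'add': stack = [0, -4] (depth 2)
After 'sub': stack = [4] (depth 1)
After 'dup': stack = [4, 4] (depth 2)
After 'push 11': stack = [4, 4, 11] (depth 3)
After 'dup': stack = [4, 4, 11, 11] (depth 4)
After 'rot': stack = [4, 11, 11, 4] (depth 4)
After 'push 8': stack = [4, 11, 11, 4, 8] (depth 5)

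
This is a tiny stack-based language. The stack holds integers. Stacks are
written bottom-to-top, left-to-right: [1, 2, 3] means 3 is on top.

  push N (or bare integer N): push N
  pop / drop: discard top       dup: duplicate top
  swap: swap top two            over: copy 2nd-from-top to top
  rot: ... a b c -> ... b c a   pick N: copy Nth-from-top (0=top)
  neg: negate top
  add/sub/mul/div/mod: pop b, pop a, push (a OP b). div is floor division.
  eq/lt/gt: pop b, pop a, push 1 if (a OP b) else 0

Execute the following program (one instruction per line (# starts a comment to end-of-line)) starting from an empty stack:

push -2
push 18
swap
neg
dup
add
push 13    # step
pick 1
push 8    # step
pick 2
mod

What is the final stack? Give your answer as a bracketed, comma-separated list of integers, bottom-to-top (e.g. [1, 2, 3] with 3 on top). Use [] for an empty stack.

Answer: [18, 4, 13, 4, 8]

Derivation:
After 'push -2': [-2]
After 'push 18': [-2, 18]
After 'swap': [18, -2]
After 'neg': [18, 2]
After 'dup': [18, 2, 2]
After 'add': [18, 4]
After 'push 13': [18, 4, 13]
After 'pick 1': [18, 4, 13, 4]
After 'push 8': [18, 4, 13, 4, 8]
After 'pick 2': [18, 4, 13, 4, 8, 13]
After 'mod': [18, 4, 13, 4, 8]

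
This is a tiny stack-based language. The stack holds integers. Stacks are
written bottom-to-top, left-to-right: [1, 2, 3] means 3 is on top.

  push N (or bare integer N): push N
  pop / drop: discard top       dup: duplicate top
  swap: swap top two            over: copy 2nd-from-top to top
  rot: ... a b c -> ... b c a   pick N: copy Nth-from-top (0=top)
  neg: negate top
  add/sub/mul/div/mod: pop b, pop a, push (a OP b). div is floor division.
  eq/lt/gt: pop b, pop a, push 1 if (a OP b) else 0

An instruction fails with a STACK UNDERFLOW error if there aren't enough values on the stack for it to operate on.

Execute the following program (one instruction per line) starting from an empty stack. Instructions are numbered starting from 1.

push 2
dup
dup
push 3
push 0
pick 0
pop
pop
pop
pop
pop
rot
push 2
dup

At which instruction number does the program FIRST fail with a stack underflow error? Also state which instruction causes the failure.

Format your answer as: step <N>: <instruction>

Step 1 ('push 2'): stack = [2], depth = 1
Step 2 ('dup'): stack = [2, 2], depth = 2
Step 3 ('dup'): stack = [2, 2, 2], depth = 3
Step 4 ('push 3'): stack = [2, 2, 2, 3], depth = 4
Step 5 ('push 0'): stack = [2, 2, 2, 3, 0], depth = 5
Step 6 ('pick 0'): stack = [2, 2, 2, 3, 0, 0], depth = 6
Step 7 ('pop'): stack = [2, 2, 2, 3, 0], depth = 5
Step 8 ('pop'): stack = [2, 2, 2, 3], depth = 4
Step 9 ('pop'): stack = [2, 2, 2], depth = 3
Step 10 ('pop'): stack = [2, 2], depth = 2
Step 11 ('pop'): stack = [2], depth = 1
Step 12 ('rot'): needs 3 value(s) but depth is 1 — STACK UNDERFLOW

Answer: step 12: rot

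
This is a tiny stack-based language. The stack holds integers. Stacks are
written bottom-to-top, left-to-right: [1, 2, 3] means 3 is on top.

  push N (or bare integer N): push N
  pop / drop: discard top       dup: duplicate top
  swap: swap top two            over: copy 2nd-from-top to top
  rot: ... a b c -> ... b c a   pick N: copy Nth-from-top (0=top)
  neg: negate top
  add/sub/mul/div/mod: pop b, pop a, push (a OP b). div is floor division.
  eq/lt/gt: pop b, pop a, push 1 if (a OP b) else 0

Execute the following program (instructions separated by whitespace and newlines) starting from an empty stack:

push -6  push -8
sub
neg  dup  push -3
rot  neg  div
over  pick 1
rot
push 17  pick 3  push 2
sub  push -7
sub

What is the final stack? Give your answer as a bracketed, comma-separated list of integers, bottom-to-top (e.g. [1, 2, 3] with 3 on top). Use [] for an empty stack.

After 'push -6': [-6]
After 'push -8': [-6, -8]
After 'sub': [2]
After 'neg': [-2]
After 'dup': [-2, -2]
After 'push -3': [-2, -2, -3]
After 'rot': [-2, -3, -2]
After 'neg': [-2, -3, 2]
After 'div': [-2, -2]
After 'over': [-2, -2, -2]
After 'pick 1': [-2, -2, -2, -2]
After 'rot': [-2, -2, -2, -2]
After 'push 17': [-2, -2, -2, -2, 17]
After 'pick 3': [-2, -2, -2, -2, 17, -2]
After 'push 2': [-2, -2, -2, -2, 17, -2, 2]
After 'sub': [-2, -2, -2, -2, 17, -4]
After 'push -7': [-2, -2, -2, -2, 17, -4, -7]
After 'sub': [-2, -2, -2, -2, 17, 3]

Answer: [-2, -2, -2, -2, 17, 3]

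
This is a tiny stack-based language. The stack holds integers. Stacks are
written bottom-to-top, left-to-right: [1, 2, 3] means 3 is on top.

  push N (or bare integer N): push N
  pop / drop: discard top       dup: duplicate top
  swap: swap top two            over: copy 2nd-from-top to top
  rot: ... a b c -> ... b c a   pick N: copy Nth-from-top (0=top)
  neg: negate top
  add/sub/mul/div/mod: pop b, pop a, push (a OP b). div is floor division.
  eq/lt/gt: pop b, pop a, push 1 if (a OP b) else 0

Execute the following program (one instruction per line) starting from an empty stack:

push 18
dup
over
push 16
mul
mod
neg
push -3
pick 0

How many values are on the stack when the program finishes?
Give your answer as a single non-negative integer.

Answer: 4

Derivation:
After 'push 18': stack = [18] (depth 1)
After 'dup': stack = [18, 18] (depth 2)
After 'over': stack = [18, 18, 18] (depth 3)
After 'push 16': stack = [18, 18, 18, 16] (depth 4)
After 'mul': stack = [18, 18, 288] (depth 3)
After 'mod': stack = [18, 18] (depth 2)
After 'neg': stack = [18, -18] (depth 2)
After 'push -3': stack = [18, -18, -3] (depth 3)
After 'pick 0': stack = [18, -18, -3, -3] (depth 4)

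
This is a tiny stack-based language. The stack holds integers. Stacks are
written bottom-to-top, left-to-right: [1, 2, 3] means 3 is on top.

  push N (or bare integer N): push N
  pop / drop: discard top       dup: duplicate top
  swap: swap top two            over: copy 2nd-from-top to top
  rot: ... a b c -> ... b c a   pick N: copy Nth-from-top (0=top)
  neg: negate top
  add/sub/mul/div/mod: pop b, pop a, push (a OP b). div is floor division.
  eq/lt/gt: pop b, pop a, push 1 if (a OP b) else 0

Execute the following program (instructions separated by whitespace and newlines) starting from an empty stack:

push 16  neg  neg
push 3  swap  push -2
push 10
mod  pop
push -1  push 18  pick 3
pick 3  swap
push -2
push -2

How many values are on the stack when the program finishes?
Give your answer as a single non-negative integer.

Answer: 8

Derivation:
After 'push 16': stack = [16] (depth 1)
After 'neg': stack = [-16] (depth 1)
After 'neg': stack = [16] (depth 1)
After 'push 3': stack = [16, 3] (depth 2)
After 'swap': stack = [3, 16] (depth 2)
After 'push -2': stack = [3, 16, -2] (depth 3)
After 'push 10': stack = [3, 16, -2, 10] (depth 4)
After 'mod': stack = [3, 16, 8] (depth 3)
After 'pop': stack = [3, 16] (depth 2)
After 'push -1': stack = [3, 16, -1] (depth 3)
After 'push 18': stack = [3, 16, -1, 18] (depth 4)
After 'pick 3': stack = [3, 16, -1, 18, 3] (depth 5)
After 'pick 3': stack = [3, 16, -1, 18, 3, 16] (depth 6)
After 'swap': stack = [3, 16, -1, 18, 16, 3] (depth 6)
After 'push -2': stack = [3, 16, -1, 18, 16, 3, -2] (depth 7)
After 'push -2': stack = [3, 16, -1, 18, 16, 3, -2, -2] (depth 8)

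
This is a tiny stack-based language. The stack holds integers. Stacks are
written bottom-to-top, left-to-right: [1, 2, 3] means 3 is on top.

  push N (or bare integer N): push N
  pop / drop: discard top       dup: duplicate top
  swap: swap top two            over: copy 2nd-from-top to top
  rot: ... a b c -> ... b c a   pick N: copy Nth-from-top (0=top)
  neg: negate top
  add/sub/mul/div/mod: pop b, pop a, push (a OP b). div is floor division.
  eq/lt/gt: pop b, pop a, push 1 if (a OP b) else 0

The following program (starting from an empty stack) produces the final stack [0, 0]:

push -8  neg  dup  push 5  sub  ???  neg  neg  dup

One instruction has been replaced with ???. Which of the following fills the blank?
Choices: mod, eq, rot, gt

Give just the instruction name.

Answer: eq

Derivation:
Stack before ???: [8, 3]
Stack after ???:  [0]
Checking each choice:
  mod: produces [2, 2]
  eq: MATCH
  rot: stack underflow (need 3, have 2)
  gt: produces [1, 1]


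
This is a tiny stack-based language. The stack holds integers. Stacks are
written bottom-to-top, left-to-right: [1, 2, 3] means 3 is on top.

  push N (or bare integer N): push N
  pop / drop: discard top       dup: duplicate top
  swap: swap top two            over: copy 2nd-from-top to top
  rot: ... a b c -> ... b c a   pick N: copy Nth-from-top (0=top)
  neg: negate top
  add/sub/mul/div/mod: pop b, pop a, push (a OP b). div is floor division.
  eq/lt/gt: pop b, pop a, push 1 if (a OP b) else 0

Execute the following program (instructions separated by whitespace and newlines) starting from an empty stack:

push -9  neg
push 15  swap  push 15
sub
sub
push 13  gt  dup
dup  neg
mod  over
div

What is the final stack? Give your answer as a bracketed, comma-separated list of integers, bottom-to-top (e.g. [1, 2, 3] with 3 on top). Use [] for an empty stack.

After 'push -9': [-9]
After 'neg': [9]
After 'push 15': [9, 15]
After 'swap': [15, 9]
After 'push 15': [15, 9, 15]
After 'sub': [15, -6]
After 'sub': [21]
After 'push 13': [21, 13]
After 'gt': [1]
After 'dup': [1, 1]
After 'dup': [1, 1, 1]
After 'neg': [1, 1, -1]
After 'mod': [1, 0]
After 'over': [1, 0, 1]
After 'div': [1, 0]

Answer: [1, 0]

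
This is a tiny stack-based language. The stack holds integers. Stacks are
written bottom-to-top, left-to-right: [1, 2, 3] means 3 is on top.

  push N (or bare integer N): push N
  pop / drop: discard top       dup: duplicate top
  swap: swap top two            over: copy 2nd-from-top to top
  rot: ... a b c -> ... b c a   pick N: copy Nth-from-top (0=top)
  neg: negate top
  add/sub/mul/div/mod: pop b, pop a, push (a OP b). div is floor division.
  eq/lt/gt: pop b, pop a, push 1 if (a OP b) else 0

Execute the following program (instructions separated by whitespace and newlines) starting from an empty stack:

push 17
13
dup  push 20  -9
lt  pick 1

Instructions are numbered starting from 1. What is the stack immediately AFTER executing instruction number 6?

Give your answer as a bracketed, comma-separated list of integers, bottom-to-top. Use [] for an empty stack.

Step 1 ('push 17'): [17]
Step 2 ('13'): [17, 13]
Step 3 ('dup'): [17, 13, 13]
Step 4 ('push 20'): [17, 13, 13, 20]
Step 5 ('-9'): [17, 13, 13, 20, -9]
Step 6 ('lt'): [17, 13, 13, 0]

Answer: [17, 13, 13, 0]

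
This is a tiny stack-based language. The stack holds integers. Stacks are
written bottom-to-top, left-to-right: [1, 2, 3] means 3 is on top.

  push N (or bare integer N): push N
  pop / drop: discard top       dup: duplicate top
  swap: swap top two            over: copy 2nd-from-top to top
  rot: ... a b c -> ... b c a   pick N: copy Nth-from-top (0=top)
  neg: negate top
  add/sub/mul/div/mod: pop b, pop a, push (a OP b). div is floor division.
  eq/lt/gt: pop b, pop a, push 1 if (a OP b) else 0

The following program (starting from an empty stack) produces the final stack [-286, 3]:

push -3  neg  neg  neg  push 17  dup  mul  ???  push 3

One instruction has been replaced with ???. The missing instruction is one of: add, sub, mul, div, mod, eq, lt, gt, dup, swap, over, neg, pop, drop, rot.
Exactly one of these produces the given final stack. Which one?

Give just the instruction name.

Stack before ???: [3, 289]
Stack after ???:  [-286]
The instruction that transforms [3, 289] -> [-286] is: sub

Answer: sub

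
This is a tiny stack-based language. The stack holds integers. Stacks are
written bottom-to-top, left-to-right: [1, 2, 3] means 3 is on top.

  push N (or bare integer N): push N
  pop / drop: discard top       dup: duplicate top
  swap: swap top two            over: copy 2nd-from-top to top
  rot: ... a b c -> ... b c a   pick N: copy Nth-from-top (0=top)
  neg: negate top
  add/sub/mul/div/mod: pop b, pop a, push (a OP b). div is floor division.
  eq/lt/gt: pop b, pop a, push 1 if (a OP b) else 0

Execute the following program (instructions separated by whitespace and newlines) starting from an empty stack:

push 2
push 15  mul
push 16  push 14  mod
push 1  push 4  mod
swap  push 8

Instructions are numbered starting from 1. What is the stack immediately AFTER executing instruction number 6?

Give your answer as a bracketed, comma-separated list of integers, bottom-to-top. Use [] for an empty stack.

Answer: [30, 2]

Derivation:
Step 1 ('push 2'): [2]
Step 2 ('push 15'): [2, 15]
Step 3 ('mul'): [30]
Step 4 ('push 16'): [30, 16]
Step 5 ('push 14'): [30, 16, 14]
Step 6 ('mod'): [30, 2]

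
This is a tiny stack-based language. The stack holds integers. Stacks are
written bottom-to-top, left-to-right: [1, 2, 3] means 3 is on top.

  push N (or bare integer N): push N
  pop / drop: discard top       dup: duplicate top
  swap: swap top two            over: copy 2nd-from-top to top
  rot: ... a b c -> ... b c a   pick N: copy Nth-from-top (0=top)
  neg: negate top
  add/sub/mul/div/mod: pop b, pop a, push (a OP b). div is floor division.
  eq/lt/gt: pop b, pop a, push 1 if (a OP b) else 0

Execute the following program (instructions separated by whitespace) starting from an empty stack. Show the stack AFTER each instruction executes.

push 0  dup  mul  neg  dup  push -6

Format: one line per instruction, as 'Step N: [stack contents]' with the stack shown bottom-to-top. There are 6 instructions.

Step 1: [0]
Step 2: [0, 0]
Step 3: [0]
Step 4: [0]
Step 5: [0, 0]
Step 6: [0, 0, -6]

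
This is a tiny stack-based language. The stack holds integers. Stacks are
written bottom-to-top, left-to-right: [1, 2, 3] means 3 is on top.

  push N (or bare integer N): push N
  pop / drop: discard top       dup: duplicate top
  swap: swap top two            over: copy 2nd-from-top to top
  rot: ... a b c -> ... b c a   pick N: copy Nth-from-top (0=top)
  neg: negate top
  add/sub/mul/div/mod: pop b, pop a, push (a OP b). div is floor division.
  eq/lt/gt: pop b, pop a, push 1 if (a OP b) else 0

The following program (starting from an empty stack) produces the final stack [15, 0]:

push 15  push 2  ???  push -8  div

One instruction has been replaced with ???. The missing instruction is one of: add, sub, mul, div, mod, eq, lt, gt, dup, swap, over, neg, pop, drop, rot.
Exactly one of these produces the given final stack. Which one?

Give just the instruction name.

Answer: neg

Derivation:
Stack before ???: [15, 2]
Stack after ???:  [15, -2]
The instruction that transforms [15, 2] -> [15, -2] is: neg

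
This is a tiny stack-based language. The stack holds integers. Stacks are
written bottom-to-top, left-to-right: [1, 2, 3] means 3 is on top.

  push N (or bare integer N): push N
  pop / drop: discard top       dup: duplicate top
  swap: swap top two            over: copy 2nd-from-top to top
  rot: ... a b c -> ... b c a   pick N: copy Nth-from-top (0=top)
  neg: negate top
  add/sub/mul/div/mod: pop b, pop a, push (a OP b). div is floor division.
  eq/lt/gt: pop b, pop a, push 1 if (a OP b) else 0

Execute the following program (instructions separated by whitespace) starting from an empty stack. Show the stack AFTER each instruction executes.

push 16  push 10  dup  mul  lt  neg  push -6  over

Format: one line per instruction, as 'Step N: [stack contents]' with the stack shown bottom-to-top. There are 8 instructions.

Step 1: [16]
Step 2: [16, 10]
Step 3: [16, 10, 10]
Step 4: [16, 100]
Step 5: [1]
Step 6: [-1]
Step 7: [-1, -6]
Step 8: [-1, -6, -1]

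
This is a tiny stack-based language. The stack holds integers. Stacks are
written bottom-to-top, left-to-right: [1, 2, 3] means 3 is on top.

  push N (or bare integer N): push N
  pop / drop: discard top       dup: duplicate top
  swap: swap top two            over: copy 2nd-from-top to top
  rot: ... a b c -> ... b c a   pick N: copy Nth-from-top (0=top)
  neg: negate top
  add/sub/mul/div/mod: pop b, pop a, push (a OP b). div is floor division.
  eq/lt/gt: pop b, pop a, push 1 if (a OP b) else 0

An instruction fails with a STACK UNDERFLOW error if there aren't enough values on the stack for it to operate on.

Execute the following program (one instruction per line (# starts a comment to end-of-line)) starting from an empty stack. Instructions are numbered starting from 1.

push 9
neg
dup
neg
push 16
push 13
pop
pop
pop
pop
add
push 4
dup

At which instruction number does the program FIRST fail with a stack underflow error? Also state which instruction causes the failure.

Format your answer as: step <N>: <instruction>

Answer: step 11: add

Derivation:
Step 1 ('push 9'): stack = [9], depth = 1
Step 2 ('neg'): stack = [-9], depth = 1
Step 3 ('dup'): stack = [-9, -9], depth = 2
Step 4 ('neg'): stack = [-9, 9], depth = 2
Step 5 ('push 16'): stack = [-9, 9, 16], depth = 3
Step 6 ('push 13'): stack = [-9, 9, 16, 13], depth = 4
Step 7 ('pop'): stack = [-9, 9, 16], depth = 3
Step 8 ('pop'): stack = [-9, 9], depth = 2
Step 9 ('pop'): stack = [-9], depth = 1
Step 10 ('pop'): stack = [], depth = 0
Step 11 ('add'): needs 2 value(s) but depth is 0 — STACK UNDERFLOW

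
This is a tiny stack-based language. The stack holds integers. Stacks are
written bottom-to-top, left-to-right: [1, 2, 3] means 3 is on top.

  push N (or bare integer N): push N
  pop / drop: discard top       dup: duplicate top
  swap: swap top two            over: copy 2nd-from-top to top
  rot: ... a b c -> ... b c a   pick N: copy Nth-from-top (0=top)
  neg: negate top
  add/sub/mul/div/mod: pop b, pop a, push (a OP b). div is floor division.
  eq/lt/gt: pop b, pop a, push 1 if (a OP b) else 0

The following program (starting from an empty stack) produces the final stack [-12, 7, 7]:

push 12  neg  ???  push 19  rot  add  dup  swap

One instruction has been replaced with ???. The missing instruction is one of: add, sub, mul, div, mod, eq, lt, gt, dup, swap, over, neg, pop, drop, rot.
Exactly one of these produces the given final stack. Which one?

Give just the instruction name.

Answer: dup

Derivation:
Stack before ???: [-12]
Stack after ???:  [-12, -12]
The instruction that transforms [-12] -> [-12, -12] is: dup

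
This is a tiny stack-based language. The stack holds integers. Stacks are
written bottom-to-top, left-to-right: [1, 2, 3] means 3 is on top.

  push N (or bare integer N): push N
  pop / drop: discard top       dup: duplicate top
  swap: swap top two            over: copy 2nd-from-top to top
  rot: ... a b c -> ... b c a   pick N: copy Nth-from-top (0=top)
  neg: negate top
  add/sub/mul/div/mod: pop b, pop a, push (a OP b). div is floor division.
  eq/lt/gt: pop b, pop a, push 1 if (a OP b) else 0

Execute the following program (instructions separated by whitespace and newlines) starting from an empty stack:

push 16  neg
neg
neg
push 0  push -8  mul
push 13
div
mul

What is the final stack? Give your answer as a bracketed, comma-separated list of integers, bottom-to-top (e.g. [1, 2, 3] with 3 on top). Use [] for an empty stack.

Answer: [0]

Derivation:
After 'push 16': [16]
After 'neg': [-16]
After 'neg': [16]
After 'neg': [-16]
After 'push 0': [-16, 0]
After 'push -8': [-16, 0, -8]
After 'mul': [-16, 0]
After 'push 13': [-16, 0, 13]
After 'div': [-16, 0]
After 'mul': [0]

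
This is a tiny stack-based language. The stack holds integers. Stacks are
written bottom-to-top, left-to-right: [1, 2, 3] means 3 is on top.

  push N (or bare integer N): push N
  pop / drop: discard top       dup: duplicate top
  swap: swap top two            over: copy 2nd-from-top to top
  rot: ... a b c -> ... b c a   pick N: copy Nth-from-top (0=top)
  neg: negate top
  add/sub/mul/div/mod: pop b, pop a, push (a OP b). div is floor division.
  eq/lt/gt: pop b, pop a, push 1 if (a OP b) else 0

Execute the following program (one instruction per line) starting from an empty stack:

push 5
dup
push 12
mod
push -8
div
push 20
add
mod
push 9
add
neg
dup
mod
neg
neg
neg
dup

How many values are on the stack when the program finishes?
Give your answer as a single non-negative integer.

After 'push 5': stack = [5] (depth 1)
After 'dup': stack = [5, 5] (depth 2)
After 'push 12': stack = [5, 5, 12] (depth 3)
After 'mod': stack = [5, 5] (depth 2)
After 'push -8': stack = [5, 5, -8] (depth 3)
After 'div': stack = [5, -1] (depth 2)
After 'push 20': stack = [5, -1, 20] (depth 3)
After 'add': stack = [5, 19] (depth 2)
After 'mod': stack = [5] (depth 1)
After 'push 9': stack = [5, 9] (depth 2)
After 'add': stack = [14] (depth 1)
After 'neg': stack = [-14] (depth 1)
After 'dup': stack = [-14, -14] (depth 2)
After 'mod': stack = [0] (depth 1)
After 'neg': stack = [0] (depth 1)
After 'neg': stack = [0] (depth 1)
After 'neg': stack = [0] (depth 1)
After 'dup': stack = [0, 0] (depth 2)

Answer: 2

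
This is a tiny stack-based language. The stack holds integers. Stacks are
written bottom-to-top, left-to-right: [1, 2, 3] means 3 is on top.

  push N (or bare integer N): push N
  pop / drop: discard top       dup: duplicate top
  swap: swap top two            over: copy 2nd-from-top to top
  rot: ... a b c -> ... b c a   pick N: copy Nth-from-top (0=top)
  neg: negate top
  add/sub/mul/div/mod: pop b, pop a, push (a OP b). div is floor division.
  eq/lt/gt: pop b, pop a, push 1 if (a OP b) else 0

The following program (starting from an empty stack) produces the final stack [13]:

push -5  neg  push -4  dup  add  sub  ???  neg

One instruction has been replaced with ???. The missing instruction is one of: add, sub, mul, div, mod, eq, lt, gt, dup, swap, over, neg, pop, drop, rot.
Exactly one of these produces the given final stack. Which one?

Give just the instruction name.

Answer: neg

Derivation:
Stack before ???: [13]
Stack after ???:  [-13]
The instruction that transforms [13] -> [-13] is: neg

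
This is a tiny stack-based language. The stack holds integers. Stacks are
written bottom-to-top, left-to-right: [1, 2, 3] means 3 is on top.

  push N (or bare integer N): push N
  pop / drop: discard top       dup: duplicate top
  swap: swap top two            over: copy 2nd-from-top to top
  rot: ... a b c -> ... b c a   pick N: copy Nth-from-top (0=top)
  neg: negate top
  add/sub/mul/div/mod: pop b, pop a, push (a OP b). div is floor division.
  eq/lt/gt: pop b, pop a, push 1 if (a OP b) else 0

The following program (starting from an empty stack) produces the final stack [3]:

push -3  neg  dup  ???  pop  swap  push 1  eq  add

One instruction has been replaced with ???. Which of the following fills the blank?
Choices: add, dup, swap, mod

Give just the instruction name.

Stack before ???: [3, 3]
Stack after ???:  [3, 3, 3]
Checking each choice:
  add: stack underflow (need 2, have 0)
  dup: MATCH
  swap: stack underflow (need 2, have 1)
  mod: stack underflow (need 2, have 0)


Answer: dup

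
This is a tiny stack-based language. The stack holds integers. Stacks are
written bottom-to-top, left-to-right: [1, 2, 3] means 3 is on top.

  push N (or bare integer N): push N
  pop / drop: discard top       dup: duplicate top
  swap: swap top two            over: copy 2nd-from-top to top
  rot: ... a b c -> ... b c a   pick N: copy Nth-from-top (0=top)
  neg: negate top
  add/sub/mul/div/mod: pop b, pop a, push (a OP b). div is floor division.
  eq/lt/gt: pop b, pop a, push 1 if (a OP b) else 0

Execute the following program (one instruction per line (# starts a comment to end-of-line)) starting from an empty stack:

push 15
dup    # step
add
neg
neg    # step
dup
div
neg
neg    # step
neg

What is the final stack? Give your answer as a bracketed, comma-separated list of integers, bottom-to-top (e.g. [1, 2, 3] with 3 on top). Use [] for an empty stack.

After 'push 15': [15]
After 'dup': [15, 15]
After 'add': [30]
After 'neg': [-30]
After 'neg': [30]
After 'dup': [30, 30]
After 'div': [1]
After 'neg': [-1]
After 'neg': [1]
After 'neg': [-1]

Answer: [-1]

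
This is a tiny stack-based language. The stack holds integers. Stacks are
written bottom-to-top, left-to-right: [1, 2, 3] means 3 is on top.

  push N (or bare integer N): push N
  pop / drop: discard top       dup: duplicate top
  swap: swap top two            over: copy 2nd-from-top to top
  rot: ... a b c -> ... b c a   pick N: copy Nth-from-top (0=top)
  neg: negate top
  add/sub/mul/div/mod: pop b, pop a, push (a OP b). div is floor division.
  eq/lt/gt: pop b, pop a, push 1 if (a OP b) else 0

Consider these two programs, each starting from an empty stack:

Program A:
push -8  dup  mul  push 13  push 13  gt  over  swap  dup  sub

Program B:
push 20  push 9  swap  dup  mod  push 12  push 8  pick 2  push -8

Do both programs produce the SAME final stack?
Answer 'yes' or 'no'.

Answer: no

Derivation:
Program A trace:
  After 'push -8': [-8]
  After 'dup': [-8, -8]
  After 'mul': [64]
  After 'push 13': [64, 13]
  After 'push 13': [64, 13, 13]
  After 'gt': [64, 0]
  After 'over': [64, 0, 64]
  After 'swap': [64, 64, 0]
  After 'dup': [64, 64, 0, 0]
  After 'sub': [64, 64, 0]
Program A final stack: [64, 64, 0]

Program B trace:
  After 'push 20': [20]
  After 'push 9': [20, 9]
  After 'swap': [9, 20]
  After 'dup': [9, 20, 20]
  After 'mod': [9, 0]
  After 'push 12': [9, 0, 12]
  After 'push 8': [9, 0, 12, 8]
  After 'pick 2': [9, 0, 12, 8, 0]
  After 'push -8': [9, 0, 12, 8, 0, -8]
Program B final stack: [9, 0, 12, 8, 0, -8]
Same: no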